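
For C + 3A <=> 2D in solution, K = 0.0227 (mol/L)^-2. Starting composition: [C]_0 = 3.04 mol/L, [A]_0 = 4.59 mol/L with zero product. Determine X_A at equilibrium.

X = 0.375

Let X = conversion of A; extent ξ = 4.59X/3 mol/L.
Concentrations: [C] = 3.04 − 1.53X; [A] = 4.59 − 4.59X; [D] = 3.06X.
K = [D]^2 / ([C] [A]^3).
Equating to 0.0227 (mol/L)^-2: the physical root is X = 0.375.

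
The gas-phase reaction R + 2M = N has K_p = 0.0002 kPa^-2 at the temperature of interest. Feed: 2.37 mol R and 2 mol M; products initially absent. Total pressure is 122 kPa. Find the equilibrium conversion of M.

X = 0.496

Take 2 mol M as basis and let X be its fractional conversion, so ξ = X.
Species balance: n_R = 2.37 − X; n_M = 2 − 2X; n_N = X.
n_T = Σnᵢ = 4.37 − 2X.
With p_i = (n_i/n_T)P, K_p = p_N / (p_R p_M^2).
Substituting and setting equal to 0.0002 kPa^-2 gives a polynomial in X; the root in (0,1) is X = 0.496.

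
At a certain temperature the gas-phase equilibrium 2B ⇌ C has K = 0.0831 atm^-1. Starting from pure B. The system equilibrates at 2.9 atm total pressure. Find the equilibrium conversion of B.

X = 0.286

Take 1 mol B as basis and let X be its fractional conversion, so ξ = 0.5X.
Species balance: n_B = 1 − X; n_C = 0.5X.
Total moles n_T = 1 − 0.5X.
With p_i = (n_i/n_T)P, K = p_C / (p_B^2).
Equating to 0.0831 atm^-1 and solving on 0 < X < 1: X = 0.286.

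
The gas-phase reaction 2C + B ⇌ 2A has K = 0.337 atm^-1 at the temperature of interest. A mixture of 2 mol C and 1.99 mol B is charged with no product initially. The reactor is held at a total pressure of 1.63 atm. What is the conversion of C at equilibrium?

Take 2 mol C as basis and let X be its fractional conversion, so ξ = X.
Moles: n_C = 2 − 2X; n_B = 1.99 − X; n_A = 2X.
Summing: n_T = 3.99 − X.
With p_i = (n_i/n_T)P, K = p_A^2 / (p_C^2 p_B).
Equating to 0.337 atm^-1 and solving on 0 < X < 1: X = 0.333.

X = 0.333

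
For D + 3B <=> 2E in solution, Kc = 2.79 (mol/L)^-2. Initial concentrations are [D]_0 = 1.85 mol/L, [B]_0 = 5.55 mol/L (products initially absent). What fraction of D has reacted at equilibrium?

Let X = conversion of D; extent ξ = 1.85·X mol/L.
Concentrations: [D] = 1.85 − 1.85X; [B] = 5.55 − 5.55X; [E] = 3.7X.
Kc = [E]^2 / ([D] [B]^3).
Equating to 2.79 (mol/L)^-2: the physical root is X = 0.704.

X = 0.704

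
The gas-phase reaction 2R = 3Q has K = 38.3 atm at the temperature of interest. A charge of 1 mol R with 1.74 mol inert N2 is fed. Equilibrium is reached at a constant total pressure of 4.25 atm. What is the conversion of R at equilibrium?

X = 0.767

Take 1 mol R as basis and let X be its fractional conversion, so ξ = 0.5X.
Moles: n_R = 1 − X; n_Q = 1.5X; n_I = 1.74 (inert).
Summing: n_T = 2.74 + 0.5X.
With p_i = (n_i/n_T)P, K = p_Q^3 / (p_R^2).
This yields a degree-3 equation in X; solving on (0,1), X = 0.767.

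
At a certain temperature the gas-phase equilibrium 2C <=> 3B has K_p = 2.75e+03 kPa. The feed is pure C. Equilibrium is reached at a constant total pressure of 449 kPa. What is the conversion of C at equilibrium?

Take 1 mol C as basis and let X be its fractional conversion, so ξ = 0.5X.
At extent ξ: n_C = 1 − X; n_B = 1.5X.
Total moles n_T = 1 + 0.5X.
y_i = n_i/n_T, p_i = y_i·P. K_p = p_B^3 / (p_C^2).
Setting this equal to 2.75e+03 kPa and taking the physical root (0 < X < 1) gives X = 0.657.

X = 0.657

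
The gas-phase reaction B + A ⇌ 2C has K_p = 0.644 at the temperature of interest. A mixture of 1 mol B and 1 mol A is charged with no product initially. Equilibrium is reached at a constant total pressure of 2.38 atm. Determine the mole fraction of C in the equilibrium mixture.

y_C = 0.286

Let X = conversion of B (basis 1 mol B); extent of reaction ξ = X.
At extent ξ: n_B = 1 − X; n_A = 1 − X; n_C = 2X.
n_T stays at 2 (no change in mole number).
With p_i = (n_i/n_T)P, K_p = p_C^2 / (p_B p_A).
Equating to 0.644 and solving on 0 < X < 1: X = 0.286.
Then n_C = 0.573, n_T = 2, so y_C = 0.286.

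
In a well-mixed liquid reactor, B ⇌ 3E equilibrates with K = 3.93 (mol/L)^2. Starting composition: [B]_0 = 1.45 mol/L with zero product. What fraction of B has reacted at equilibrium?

Let X = conversion of B; extent ξ = 1.45·X mol/L.
Concentrations: [B] = 1.45 − 1.45X; [E] = 4.35X.
K = [E]^3 / ([B]).
Setting equal to 3.93 and solving for X on (0,1) gives X = 0.355.

X = 0.355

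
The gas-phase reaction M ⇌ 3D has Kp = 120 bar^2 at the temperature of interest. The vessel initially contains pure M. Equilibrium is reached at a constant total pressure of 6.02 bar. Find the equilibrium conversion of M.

Basis: 1 mol M initially; let X = conversion of M. Extent ξ = X.
At extent ξ: n_M = 1 − X; n_D = 3X.
Summing: n_T = 1 + 2X.
y_i = n_i/n_T, p_i = y_i·P. Kp = p_D^3 / (p_M).
Equating to 120 bar^2 and solving on 0 < X < 1: X = 0.617.

X = 0.617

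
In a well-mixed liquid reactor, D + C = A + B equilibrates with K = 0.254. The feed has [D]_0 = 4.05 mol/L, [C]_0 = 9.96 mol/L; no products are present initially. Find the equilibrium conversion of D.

Let X = conversion of D; extent ξ = 4.05·X mol/L.
Concentrations: [D] = 4.05 − 4.05X; [C] = 9.96 − 4.05X; [A] = 4.05X; [B] = 4.05X.
K = [A] [B] / ([D] [C]).
Solving K = 0.254 for X ∈ (0,1): X = 0.499.

X = 0.499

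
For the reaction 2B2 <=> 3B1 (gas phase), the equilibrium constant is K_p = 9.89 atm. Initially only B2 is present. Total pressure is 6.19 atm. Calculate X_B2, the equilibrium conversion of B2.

X = 0.518

Let X = conversion of B2 (basis 1 mol B2); extent of reaction ξ = 0.5X.
At extent ξ: n_B2 = 1 − X; n_B1 = 1.5X.
Summing: n_T = 1 + 0.5X.
y_i = n_i/n_T, p_i = y_i·P. K_p = p_B1^3 / (p_B2^2).
Substituting and setting equal to 9.89 atm gives a polynomial in X; the root in (0,1) is X = 0.518.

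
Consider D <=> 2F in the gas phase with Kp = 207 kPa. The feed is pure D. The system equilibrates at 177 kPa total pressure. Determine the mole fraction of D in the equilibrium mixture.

Let X = conversion of D (basis 1 mol D); extent of reaction ξ = X.
Moles: n_D = 1 − X; n_F = 2X.
Summing: n_T = 1 + X.
With p_i = (n_i/n_T)P, Kp = p_F^2 / (p_D).
Equating to 207 kPa and solving on 0 < X < 1: X = 0.476.
Then n_D = 0.524, n_T = 1.48, so y_D = 0.355.

y_D = 0.355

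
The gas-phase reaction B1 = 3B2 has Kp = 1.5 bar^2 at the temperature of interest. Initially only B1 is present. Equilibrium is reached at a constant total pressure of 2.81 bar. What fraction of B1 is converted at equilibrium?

X = 0.226

Basis: 1 mol B1 initially; let X = conversion of B1. Extent ξ = X.
Mole table: n_B1 = 1 − X; n_B2 = 3X.
Summing: n_T = 1 + 2X.
Mole fractions y_i = n_i/n_T; Kp = p_B2^3 / (p_B1) with p_i = y_i·P.
This yields a degree-3 equation in X; solving on (0,1), X = 0.226.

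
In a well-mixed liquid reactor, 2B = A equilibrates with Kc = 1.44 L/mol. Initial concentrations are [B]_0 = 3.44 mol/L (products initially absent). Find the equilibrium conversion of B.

Let X = conversion of B; extent ξ = 3.44X/2 mol/L.
Concentrations: [B] = 3.44 − 3.44X; [A] = 1.72X.
Kc = [A] / ([B]^2).
Equating to 1.44 L/mol: the physical root is X = 0.729.

X = 0.729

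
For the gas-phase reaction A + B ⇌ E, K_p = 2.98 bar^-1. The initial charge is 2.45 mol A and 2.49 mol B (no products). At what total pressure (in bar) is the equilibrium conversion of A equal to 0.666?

P = 2.58 bar

Take 2.45 mol A as basis and let X be its fractional conversion, so ξ = 2.45X.
Species balance: n_A = 2.45 − 2.45X; n_B = 2.49 − 2.45X; n_E = 2.45X.
Total moles n_T = 4.94 − 2.45X.
K_p = p_E / (p_A p_B) with p_i = (n_i/n_T)·P.
At X = 0.666: the mole-fraction product g(X) = Π y_i^ν_i = 7.686. Since K_p = g(X)·P^{-1}, P = (g/K_p)^(1/1) = (7.686/2.98)^(1/1) = 2.58 bar.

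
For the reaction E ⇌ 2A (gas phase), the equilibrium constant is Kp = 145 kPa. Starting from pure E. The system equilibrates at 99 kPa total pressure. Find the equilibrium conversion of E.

Let X = conversion of E (basis 1 mol E); extent of reaction ξ = X.
Species balance: n_E = 1 − X; n_A = 2X.
Total moles n_T = 1 + X.
y_i = n_i/n_T, p_i = y_i·P. Kp = p_A^2 / (p_E).
Substituting and setting equal to 145 kPa gives a polynomial in X; the root in (0,1) is X = 0.518.

X = 0.518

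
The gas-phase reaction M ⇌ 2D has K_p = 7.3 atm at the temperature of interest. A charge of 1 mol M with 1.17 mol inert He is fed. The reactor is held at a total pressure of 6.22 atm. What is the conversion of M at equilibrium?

X = 0.581

Basis: 1 mol M initially; let X = conversion of M. Extent ξ = X.
Mole table: n_M = 1 − X; n_D = 2X; n_I = 1.17 (inert).
n_T = Σnᵢ = 2.17 + X.
Mole fractions y_i = n_i/n_T; K_p = p_D^2 / (p_M) with p_i = y_i·P.
This yields a degree-2 equation in X; solving on (0,1), X = 0.581.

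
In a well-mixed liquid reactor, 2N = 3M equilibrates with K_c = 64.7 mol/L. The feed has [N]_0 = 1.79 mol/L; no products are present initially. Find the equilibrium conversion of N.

Let X = conversion of N; extent ξ = 1.79X/2 mol/L.
Concentrations: [N] = 1.79 − 1.79X; [M] = 2.69X.
K_c = [M]^3 / ([N]^2).
This equals 64.7 at X = 0.787 (the root in 0 < X < 1).

X = 0.787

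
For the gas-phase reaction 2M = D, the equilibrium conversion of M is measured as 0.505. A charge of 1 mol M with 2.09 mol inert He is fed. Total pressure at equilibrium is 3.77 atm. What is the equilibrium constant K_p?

Let X = conversion of M (basis 1 mol M); extent of reaction ξ = 0.5X.
Moles: n_M = 1 − X; n_D = 0.5X; n_I = 2.09 (inert).
Summing: n_T = 3.09 − 0.5X.
At X = 0.505: n_M = 0.495, n_D = 0.253, n_T = 2.84.
p_i = (n_i/n_T)·P. K_p = p_D / (p_M^2) = 0.776 atm^-1.

K_p = 0.776 atm^-1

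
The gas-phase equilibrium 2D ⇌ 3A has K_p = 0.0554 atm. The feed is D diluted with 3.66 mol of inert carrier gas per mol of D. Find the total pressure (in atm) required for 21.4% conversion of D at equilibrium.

P = 4.93 atm

Basis: 1 mol D initially; let X = conversion of D. Extent ξ = 0.5X.
At extent ξ: n_D = 1 − X; n_A = 1.5X; n_I = 3.66 (inert).
n_T = Σnᵢ = 4.66 + 0.5X.
K_p = p_A^3 / (p_D^2) with p_i = (n_i/n_T)·P.
At X = 0.214: the mole-fraction product g(X) = Π y_i^ν_i = 0.01123. Since K_p = g(X)·P^{1}, P = (K_p/g)^(1/1) = (0.0554/0.01123)^(1/1) = 4.93 atm.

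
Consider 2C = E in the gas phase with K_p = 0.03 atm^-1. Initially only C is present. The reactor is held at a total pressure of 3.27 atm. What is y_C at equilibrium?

Let X = conversion of C (basis 1 mol C); extent of reaction ξ = 0.5X.
At extent ξ: n_C = 1 − X; n_E = 0.5X.
Summing: n_T = 1 − 0.5X.
Mole fractions y_i = n_i/n_T; K_p = p_E / (p_C^2) with p_i = y_i·P.
Equating to 0.03 atm^-1 and solving on 0 < X < 1: X = 0.153.
Then n_C = 0.847, n_T = 0.924, so y_C = 0.917.

y_C = 0.917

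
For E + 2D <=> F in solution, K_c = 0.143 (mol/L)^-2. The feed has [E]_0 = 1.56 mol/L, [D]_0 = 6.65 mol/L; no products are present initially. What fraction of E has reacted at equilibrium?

Let X = conversion of E; extent ξ = 1.56·X mol/L.
Concentrations: [E] = 1.56 − 1.56X; [D] = 6.65 − 3.12X; [F] = 1.56X.
K_c = [F] / ([E] [D]^2).
Setting equal to 0.143 and solving for X on (0,1) gives X = 0.732.

X = 0.732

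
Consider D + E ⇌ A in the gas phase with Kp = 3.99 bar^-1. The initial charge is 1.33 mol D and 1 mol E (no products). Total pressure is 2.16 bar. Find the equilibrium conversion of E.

X = 0.758

Let X = conversion of E (basis 1 mol E); extent of reaction ξ = X.
Mole table: n_D = 1.33 − X; n_E = 1 − X; n_A = X.
n_T = Σnᵢ = 2.33 − X.
Mole fractions y_i = n_i/n_T; Kp = p_A / (p_D p_E) with p_i = y_i·P.
Substituting and setting equal to 3.99 bar^-1 gives a polynomial in X; the root in (0,1) is X = 0.758.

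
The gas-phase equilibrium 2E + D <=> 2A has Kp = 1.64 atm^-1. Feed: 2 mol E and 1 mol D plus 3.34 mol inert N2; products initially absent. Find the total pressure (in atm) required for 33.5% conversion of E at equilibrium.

P = 1.4 atm

Basis: 2 mol E initially; let X = conversion of E. Extent ξ = X.
Moles: n_E = 2 − 2X; n_D = 1 − X; n_A = 2X; n_I = 3.34 (inert).
n_T = Σnᵢ = 6.34 − X.
Kp = p_A^2 / (p_E^2 p_D) with p_i = (n_i/n_T)·P.
At X = 0.335: the mole-fraction product g(X) = Π y_i^ν_i = 2.292. Since Kp = g(X)·P^{-1}, P = (g/Kp)^(1/1) = (2.292/1.64)^(1/1) = 1.4 atm.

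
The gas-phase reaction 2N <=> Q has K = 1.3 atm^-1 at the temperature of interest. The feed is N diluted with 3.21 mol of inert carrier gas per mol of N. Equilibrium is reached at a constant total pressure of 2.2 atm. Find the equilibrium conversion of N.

Basis: 1 mol N initially; let X = conversion of N. Extent ξ = 0.5X.
Mole table: n_N = 1 − X; n_Q = 0.5X; n_I = 3.21 (inert).
Total moles n_T = 4.21 − 0.5X.
y_i = n_i/n_T, p_i = y_i·P. K = p_Q / (p_N^2).
This yields a degree-2 equation in X; solving on (0,1), X = 0.444.

X = 0.444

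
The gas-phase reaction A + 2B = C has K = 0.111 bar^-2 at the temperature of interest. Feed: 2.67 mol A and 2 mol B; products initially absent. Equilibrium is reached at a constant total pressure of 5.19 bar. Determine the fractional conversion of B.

X = 0.493

Let X = conversion of B (basis 2 mol B); extent of reaction ξ = X.
Species balance: n_A = 2.67 − X; n_B = 2 − 2X; n_C = X.
n_T = Σnᵢ = 4.67 − 2X.
y_i = n_i/n_T, p_i = y_i·P. K = p_C / (p_A p_B^2).
Equating to 0.111 bar^-2 and solving on 0 < X < 1: X = 0.493.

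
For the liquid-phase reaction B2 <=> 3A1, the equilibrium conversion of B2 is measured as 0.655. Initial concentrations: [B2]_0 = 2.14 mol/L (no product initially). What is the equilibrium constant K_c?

Let X = conversion of B2.
Concentrations: [B2] = 2.14 − 2.14X; [A1] = 6.42X.
At X = 0.655: [B2] = 0.738, [A1] = 4.21.
K_c = [A1]^3 / ([B2]) = 101 (mol/L)^2.

K_c = 101 (mol/L)^2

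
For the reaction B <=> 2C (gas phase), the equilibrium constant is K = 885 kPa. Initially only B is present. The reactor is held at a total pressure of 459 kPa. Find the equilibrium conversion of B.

X = 0.570

Take 1 mol B as basis and let X be its fractional conversion, so ξ = X.
Mole table: n_B = 1 − X; n_C = 2X.
Summing: n_T = 1 + X.
y_i = n_i/n_T, p_i = y_i·P. K = p_C^2 / (p_B).
This yields a degree-2 equation in X; solving on (0,1), X = 0.570.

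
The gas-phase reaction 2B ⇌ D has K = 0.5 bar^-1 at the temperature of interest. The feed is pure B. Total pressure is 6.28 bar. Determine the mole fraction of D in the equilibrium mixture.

y_D = 0.573

Take 1 mol B as basis and let X be its fractional conversion, so ξ = 0.5X.
Species balance: n_B = 1 − X; n_D = 0.5X.
Total moles n_T = 1 − 0.5X.
With p_i = (n_i/n_T)P, K = p_D / (p_B^2).
This yields a degree-2 equation in X; solving on (0,1), X = 0.728.
Then n_D = 0.364, n_T = 0.636, so y_D = 0.573.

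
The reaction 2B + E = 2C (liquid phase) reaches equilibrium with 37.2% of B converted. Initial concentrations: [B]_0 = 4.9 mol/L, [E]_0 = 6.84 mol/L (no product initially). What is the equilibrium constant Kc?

Kc = 0.0592 L/mol

Let X = conversion of B.
Concentrations: [B] = 4.9 − 4.9X; [E] = 6.84 − 2.45X; [C] = 4.9X.
At X = 0.372: [B] = 3.08, [E] = 5.93, [C] = 1.82.
Kc = [C]^2 / ([B]^2 [E]) = 0.0592 L/mol.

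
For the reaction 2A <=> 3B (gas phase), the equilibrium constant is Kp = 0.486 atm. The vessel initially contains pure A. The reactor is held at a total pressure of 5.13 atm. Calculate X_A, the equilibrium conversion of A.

X = 0.259

Take 1 mol A as basis and let X be its fractional conversion, so ξ = 0.5X.
At extent ξ: n_A = 1 − X; n_B = 1.5X.
n_T = Σnᵢ = 1 + 0.5X.
y_i = n_i/n_T, p_i = y_i·P. Kp = p_B^3 / (p_A^2).
This yields a degree-3 equation in X; solving on (0,1), X = 0.259.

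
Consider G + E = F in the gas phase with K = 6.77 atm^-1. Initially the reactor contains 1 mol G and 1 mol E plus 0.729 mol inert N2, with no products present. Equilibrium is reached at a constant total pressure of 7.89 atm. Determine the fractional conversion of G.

X = 0.828

Take 1 mol G as basis and let X be its fractional conversion, so ξ = X.
Moles: n_G = 1 − X; n_E = 1 − X; n_F = X; n_I = 0.729 (inert).
n_T = Σnᵢ = 2.73 − X.
Mole fractions y_i = n_i/n_T; K = p_F / (p_G p_E) with p_i = y_i·P.
Substituting and setting equal to 6.77 atm^-1 gives a polynomial in X; the root in (0,1) is X = 0.828.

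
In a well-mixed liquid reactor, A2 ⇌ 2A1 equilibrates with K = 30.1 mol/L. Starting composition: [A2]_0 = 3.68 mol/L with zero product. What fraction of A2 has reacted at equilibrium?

X = 0.735

Let X = conversion of A2; extent ξ = 3.68·X mol/L.
Concentrations: [A2] = 3.68 − 3.68X; [A1] = 7.36X.
K = [A1]^2 / ([A2]).
Solving K = 30.1 for X ∈ (0,1): X = 0.735.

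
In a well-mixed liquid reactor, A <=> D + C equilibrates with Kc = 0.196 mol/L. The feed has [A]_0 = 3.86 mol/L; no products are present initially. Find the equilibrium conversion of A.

Let X = conversion of A; extent ξ = 3.86·X mol/L.
Concentrations: [A] = 3.86 − 3.86X; [D] = 3.86X; [C] = 3.86X.
Kc = [D] [C] / ([A]).
Equating to 0.196 mol/L: the physical root is X = 0.201.

X = 0.201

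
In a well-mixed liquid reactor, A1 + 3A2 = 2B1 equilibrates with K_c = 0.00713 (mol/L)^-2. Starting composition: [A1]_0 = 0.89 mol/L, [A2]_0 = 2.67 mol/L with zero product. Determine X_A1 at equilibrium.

Let X = conversion of A1; extent ξ = 0.89·X mol/L.
Concentrations: [A1] = 0.89 − 0.89X; [A2] = 2.67 − 2.67X; [B1] = 1.78X.
K_c = [B1]^2 / ([A1] [A2]^3).
Solving K_c = 0.00713 for X ∈ (0,1): X = 0.143.

X = 0.143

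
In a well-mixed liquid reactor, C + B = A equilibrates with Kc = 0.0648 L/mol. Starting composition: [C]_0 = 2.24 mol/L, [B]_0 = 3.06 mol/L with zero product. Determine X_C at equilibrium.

X = 0.150

Let X = conversion of C; extent ξ = 2.24·X mol/L.
Concentrations: [C] = 2.24 − 2.24X; [B] = 3.06 − 2.24X; [A] = 2.24X.
Kc = [A] / ([C] [B]).
Setting equal to 0.0648 and solving for X on (0,1) gives X = 0.150.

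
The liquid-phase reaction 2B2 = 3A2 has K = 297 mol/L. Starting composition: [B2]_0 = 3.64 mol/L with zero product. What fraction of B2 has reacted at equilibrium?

Let X = conversion of B2; extent ξ = 3.64X/2 mol/L.
Concentrations: [B2] = 3.64 − 3.64X; [A2] = 5.46X.
K = [A2]^3 / ([B2]^2).
Setting equal to 297 and solving for X on (0,1) gives X = 0.843.

X = 0.843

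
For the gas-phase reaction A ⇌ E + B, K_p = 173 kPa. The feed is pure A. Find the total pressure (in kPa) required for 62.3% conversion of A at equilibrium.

Basis: 1 mol A initially; let X = conversion of A. Extent ξ = X.
Moles: n_A = 1 − X; n_E = X; n_B = X.
n_T = Σnᵢ = 1 + X.
K_p = p_E p_B / (p_A) with p_i = (n_i/n_T)·P.
At X = 0.623: the mole-fraction product g(X) = Π y_i^ν_i = 0.6343. Since K_p = g(X)·P^{1}, P = (K_p/g)^(1/1) = (173/0.6343)^(1/1) = 273 kPa.

P = 273 kPa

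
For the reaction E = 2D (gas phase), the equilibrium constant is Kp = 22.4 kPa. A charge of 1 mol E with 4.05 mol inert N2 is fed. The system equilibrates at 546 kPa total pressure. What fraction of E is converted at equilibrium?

X = 0.207

Basis: 1 mol E initially; let X = conversion of E. Extent ξ = X.
Species balance: n_E = 1 − X; n_D = 2X; n_I = 4.05 (inert).
n_T = Σnᵢ = 5.05 + X.
y_i = n_i/n_T, p_i = y_i·P. Kp = p_D^2 / (p_E).
Setting this equal to 22.4 kPa and taking the physical root (0 < X < 1) gives X = 0.207.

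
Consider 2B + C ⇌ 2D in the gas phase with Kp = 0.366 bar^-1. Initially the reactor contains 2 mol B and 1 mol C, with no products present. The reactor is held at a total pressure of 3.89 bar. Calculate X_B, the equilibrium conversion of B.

Take 2 mol B as basis and let X be its fractional conversion, so ξ = X.
At extent ξ: n_B = 2 − 2X; n_C = 1 − X; n_D = 2X.
Total moles n_T = 3 − X.
Mole fractions y_i = n_i/n_T; Kp = p_D^2 / (p_B^2 p_C) with p_i = y_i·P.
Substituting and setting equal to 0.366 bar^-1 gives a polynomial in X; the root in (0,1) is X = 0.369.

X = 0.369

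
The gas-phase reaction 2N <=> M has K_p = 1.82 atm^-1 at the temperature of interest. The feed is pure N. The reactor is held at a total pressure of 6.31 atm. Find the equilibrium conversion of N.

Let X = conversion of N (basis 1 mol N); extent of reaction ξ = 0.5X.
Moles: n_N = 1 − X; n_M = 0.5X.
n_T = Σnᵢ = 1 − 0.5X.
Mole fractions y_i = n_i/n_T; K_p = p_M / (p_N^2) with p_i = y_i·P.
Substituting and setting equal to 1.82 atm^-1 gives a polynomial in X; the root in (0,1) is X = 0.854.

X = 0.854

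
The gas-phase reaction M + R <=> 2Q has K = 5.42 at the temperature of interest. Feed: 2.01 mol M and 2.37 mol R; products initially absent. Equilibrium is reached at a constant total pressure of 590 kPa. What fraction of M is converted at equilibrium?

Let X = conversion of M (basis 2.01 mol M); extent of reaction ξ = 2.01X.
At extent ξ: n_M = 2.01 − 2.01X; n_R = 2.37 − 2.01X; n_Q = 4.02X.
Since Δν = 0, n_T = 4.38 throughout.
y_i = n_i/n_T, p_i = y_i·P. K = p_Q^2 / (p_M p_R).
Setting this equal to 5.42 and taking the physical root (0 < X < 1) gives X = 0.582.

X = 0.582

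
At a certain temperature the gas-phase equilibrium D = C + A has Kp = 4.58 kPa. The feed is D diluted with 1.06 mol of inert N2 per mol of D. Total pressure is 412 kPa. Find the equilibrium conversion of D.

X = 0.145

Take 1 mol D as basis and let X be its fractional conversion, so ξ = X.
Mole table: n_D = 1 − X; n_C = X; n_A = X; n_I = 1.06 (inert).
Total moles n_T = 2.06 + X.
y_i = n_i/n_T, p_i = y_i·P. Kp = p_C p_A / (p_D).
Setting this equal to 4.58 kPa and taking the physical root (0 < X < 1) gives X = 0.145.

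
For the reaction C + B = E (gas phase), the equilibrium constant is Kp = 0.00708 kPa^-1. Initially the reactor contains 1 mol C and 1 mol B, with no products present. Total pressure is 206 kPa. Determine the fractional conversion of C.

X = 0.362

Let X = conversion of C (basis 1 mol C); extent of reaction ξ = X.
Mole table: n_C = 1 − X; n_B = 1 − X; n_E = X.
Summing: n_T = 2 − X.
Mole fractions y_i = n_i/n_T; Kp = p_E / (p_C p_B) with p_i = y_i·P.
Equating to 0.00708 kPa^-1 and solving on 0 < X < 1: X = 0.362.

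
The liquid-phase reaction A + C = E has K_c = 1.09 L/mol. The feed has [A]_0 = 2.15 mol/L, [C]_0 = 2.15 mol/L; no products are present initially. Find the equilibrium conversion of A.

X = 0.526

Let X = conversion of A; extent ξ = 2.15·X mol/L.
Concentrations: [A] = 2.15 − 2.15X; [C] = 2.15 − 2.15X; [E] = 2.15X.
K_c = [E] / ([A] [C]).
Solving K_c = 1.09 for X ∈ (0,1): X = 0.526.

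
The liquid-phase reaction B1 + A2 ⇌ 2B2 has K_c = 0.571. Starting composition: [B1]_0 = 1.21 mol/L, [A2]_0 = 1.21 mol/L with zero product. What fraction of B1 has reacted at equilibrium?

Let X = conversion of B1; extent ξ = 1.21·X mol/L.
Concentrations: [B1] = 1.21 − 1.21X; [A2] = 1.21 − 1.21X; [B2] = 2.42X.
K_c = [B2]^2 / ([B1] [A2]).
Setting equal to 0.571 and solving for X on (0,1) gives X = 0.274.

X = 0.274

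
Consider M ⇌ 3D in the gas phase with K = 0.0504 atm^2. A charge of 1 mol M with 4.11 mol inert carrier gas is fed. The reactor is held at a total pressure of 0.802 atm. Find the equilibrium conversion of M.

Basis: 1 mol M initially; let X = conversion of M. Extent ξ = X.
Mole table: n_M = 1 − X; n_D = 3X; n_I = 4.11 (inert).
Summing: n_T = 5.11 + 2X.
y_i = n_i/n_T, p_i = y_i·P. K = p_D^3 / (p_M).
This yields a degree-3 equation in X; solving on (0,1), X = 0.394.

X = 0.394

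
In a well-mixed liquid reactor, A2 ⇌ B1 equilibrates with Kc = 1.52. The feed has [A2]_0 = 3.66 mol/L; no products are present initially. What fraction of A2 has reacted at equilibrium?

X = 0.603

Let X = conversion of A2; extent ξ = 3.66·X mol/L.
Concentrations: [A2] = 3.66 − 3.66X; [B1] = 3.66X.
Kc = [B1] / ([A2]).
Equating to 1.52: the physical root is X = 0.603.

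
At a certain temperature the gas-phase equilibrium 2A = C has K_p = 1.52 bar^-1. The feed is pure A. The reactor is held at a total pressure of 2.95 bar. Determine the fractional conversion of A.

Basis: 1 mol A initially; let X = conversion of A. Extent ξ = 0.5X.
Mole table: n_A = 1 − X; n_C = 0.5X.
Total moles n_T = 1 − 0.5X.
y_i = n_i/n_T, p_i = y_i·P. K_p = p_C / (p_A^2).
Equating to 1.52 bar^-1 and solving on 0 < X < 1: X = 0.770.

X = 0.770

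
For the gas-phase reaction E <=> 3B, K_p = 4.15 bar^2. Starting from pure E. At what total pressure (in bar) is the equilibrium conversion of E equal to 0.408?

Basis: 1 mol E initially; let X = conversion of E. Extent ξ = X.
Species balance: n_E = 1 − X; n_B = 3X.
n_T = Σnᵢ = 1 + 2X.
K_p = p_B^3 / (p_E) with p_i = (n_i/n_T)·P.
At X = 0.408: the mole-fraction product g(X) = Π y_i^ν_i = 0.9393. Since K_p = g(X)·P^{2}, P = (K_p/g)^(1/2) = (4.15/0.9393)^(1/2) = 2.1 bar.

P = 2.1 bar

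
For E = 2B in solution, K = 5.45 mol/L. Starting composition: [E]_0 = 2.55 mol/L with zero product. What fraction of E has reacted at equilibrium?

X = 0.511

Let X = conversion of E; extent ξ = 2.55·X mol/L.
Concentrations: [E] = 2.55 − 2.55X; [B] = 5.1X.
K = [B]^2 / ([E]).
This equals 5.45 at X = 0.511 (the root in 0 < X < 1).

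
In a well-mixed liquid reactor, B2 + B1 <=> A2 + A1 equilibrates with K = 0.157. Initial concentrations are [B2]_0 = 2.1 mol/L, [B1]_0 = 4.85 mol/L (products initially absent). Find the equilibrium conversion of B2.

Let X = conversion of B2; extent ξ = 2.1·X mol/L.
Concentrations: [B2] = 2.1 − 2.1X; [B1] = 4.85 − 2.1X; [A2] = 2.1X; [A1] = 2.1X.
K = [A2] [A1] / ([B2] [B1]).
Setting equal to 0.157 and solving for X on (0,1) gives X = 0.416.

X = 0.416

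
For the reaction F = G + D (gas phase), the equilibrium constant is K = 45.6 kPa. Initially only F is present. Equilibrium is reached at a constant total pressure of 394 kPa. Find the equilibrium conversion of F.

Let X = conversion of F (basis 1 mol F); extent of reaction ξ = X.
Moles: n_F = 1 − X; n_G = X; n_D = X.
n_T = Σnᵢ = 1 + X.
With p_i = (n_i/n_T)P, K = p_G p_D / (p_F).
Substituting and setting equal to 45.6 kPa gives a polynomial in X; the root in (0,1) is X = 0.322.

X = 0.322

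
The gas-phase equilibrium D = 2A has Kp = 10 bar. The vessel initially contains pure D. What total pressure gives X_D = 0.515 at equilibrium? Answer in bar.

Let X = conversion of D (basis 1 mol D); extent of reaction ξ = X.
At extent ξ: n_D = 1 − X; n_A = 2X.
Summing: n_T = 1 + X.
Kp = p_A^2 / (p_D) with p_i = (n_i/n_T)·P.
At X = 0.515: the mole-fraction product g(X) = Π y_i^ν_i = 1.444. Since Kp = g(X)·P^{1}, P = (Kp/g)^(1/1) = (10/1.444)^(1/1) = 6.93 bar.

P = 6.93 bar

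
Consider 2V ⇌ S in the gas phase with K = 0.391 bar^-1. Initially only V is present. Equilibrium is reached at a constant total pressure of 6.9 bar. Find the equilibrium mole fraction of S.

y_S = 0.549

Take 1 mol V as basis and let X be its fractional conversion, so ξ = 0.5X.
Species balance: n_V = 1 − X; n_S = 0.5X.
Summing: n_T = 1 − 0.5X.
y_i = n_i/n_T, p_i = y_i·P. K = p_S / (p_V^2).
Equating to 0.391 bar^-1 and solving on 0 < X < 1: X = 0.709.
Then n_S = 0.354, n_T = 0.646, so y_S = 0.549.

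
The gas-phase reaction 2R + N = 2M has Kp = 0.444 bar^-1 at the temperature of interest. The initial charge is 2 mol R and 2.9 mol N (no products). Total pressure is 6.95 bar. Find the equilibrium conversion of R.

X = 0.563

Basis: 2 mol R initially; let X = conversion of R. Extent ξ = X.
Species balance: n_R = 2 − 2X; n_N = 2.9 − X; n_M = 2X.
n_T = Σnᵢ = 4.9 − X.
Mole fractions y_i = n_i/n_T; Kp = p_M^2 / (p_R^2 p_N) with p_i = y_i·P.
Equating to 0.444 bar^-1 and solving on 0 < X < 1: X = 0.563.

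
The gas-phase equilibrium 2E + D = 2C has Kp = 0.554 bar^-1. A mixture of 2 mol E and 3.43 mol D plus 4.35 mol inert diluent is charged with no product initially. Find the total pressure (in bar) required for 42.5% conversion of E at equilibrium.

Let X = conversion of E (basis 2 mol E); extent of reaction ξ = X.
At extent ξ: n_E = 2 − 2X; n_D = 3.43 − X; n_C = 2X; n_I = 4.35 (inert).
n_T = Σnᵢ = 9.78 − X.
Kp = p_C^2 / (p_E^2 p_D) with p_i = (n_i/n_T)·P.
At X = 0.425: the mole-fraction product g(X) = Π y_i^ν_i = 1.701. Since Kp = g(X)·P^{-1}, P = (g/Kp)^(1/1) = (1.701/0.554)^(1/1) = 3.07 bar.

P = 3.07 bar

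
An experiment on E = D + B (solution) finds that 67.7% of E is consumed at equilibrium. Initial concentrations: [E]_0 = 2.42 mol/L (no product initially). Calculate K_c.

K_c = 3.43 mol/L

Let X = conversion of E.
Concentrations: [E] = 2.42 − 2.42X; [D] = 2.42X; [B] = 2.42X.
At X = 0.677: [E] = 0.782, [D] = 1.64, [B] = 1.64.
K_c = [D] [B] / ([E]) = 3.43 mol/L.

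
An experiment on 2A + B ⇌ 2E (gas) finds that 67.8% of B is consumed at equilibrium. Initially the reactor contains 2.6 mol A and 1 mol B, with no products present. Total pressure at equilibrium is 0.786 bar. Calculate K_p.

K_p = 13.7 bar^-1

Take 1 mol B as basis and let X be its fractional conversion, so ξ = X.
Species balance: n_A = 2.6 − 2X; n_B = 1 − X; n_E = 2X.
n_T = Σnᵢ = 3.6 − X.
At X = 0.678: n_A = 1.24, n_B = 0.322, n_E = 1.36, n_T = 2.92.
p_i = (n_i/n_T)·P. K_p = p_E^2 / (p_A^2 p_B) = 13.7 bar^-1.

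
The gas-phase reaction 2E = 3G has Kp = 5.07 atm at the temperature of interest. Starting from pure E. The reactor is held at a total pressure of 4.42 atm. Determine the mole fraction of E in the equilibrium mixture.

Let X = conversion of E (basis 1 mol E); extent of reaction ξ = 0.5X.
At extent ξ: n_E = 1 − X; n_G = 1.5X.
Summing: n_T = 1 + 0.5X.
With p_i = (n_i/n_T)P, Kp = p_G^3 / (p_E^2).
Setting this equal to 5.07 atm and taking the physical root (0 < X < 1) gives X = 0.483.
Then n_E = 0.517, n_T = 1.24, so y_E = 0.416.

y_E = 0.416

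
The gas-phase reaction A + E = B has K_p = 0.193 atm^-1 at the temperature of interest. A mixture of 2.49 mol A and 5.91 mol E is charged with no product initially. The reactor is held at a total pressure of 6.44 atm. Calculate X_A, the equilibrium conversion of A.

Take 2.49 mol A as basis and let X be its fractional conversion, so ξ = 2.49X.
Moles: n_A = 2.49 − 2.49X; n_E = 5.91 − 2.49X; n_B = 2.49X.
Total moles n_T = 8.4 − 2.49X.
y_i = n_i/n_T, p_i = y_i·P. K_p = p_B / (p_A p_E).
Substituting and setting equal to 0.193 atm^-1 gives a polynomial in X; the root in (0,1) is X = 0.450.

X = 0.450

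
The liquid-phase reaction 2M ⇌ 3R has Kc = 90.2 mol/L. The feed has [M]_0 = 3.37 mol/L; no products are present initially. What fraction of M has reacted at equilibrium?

Let X = conversion of M; extent ξ = 3.37X/2 mol/L.
Concentrations: [M] = 3.37 − 3.37X; [R] = 5.05X.
Kc = [R]^3 / ([M]^2).
Equating to 90.2 mol/L: the physical root is X = 0.763.

X = 0.763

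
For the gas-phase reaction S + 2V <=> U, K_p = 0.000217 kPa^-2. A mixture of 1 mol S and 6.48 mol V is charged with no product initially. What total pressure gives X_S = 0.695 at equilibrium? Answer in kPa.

Basis: 1 mol S initially; let X = conversion of S. Extent ξ = X.
Species balance: n_S = 1 − X; n_V = 6.48 − 2X; n_U = X.
Summing: n_T = 7.48 − 2X.
K_p = p_U / (p_S p_V^2) with p_i = (n_i/n_T)·P.
At X = 0.695: the mole-fraction product g(X) = Π y_i^ν_i = 3.262. Since K_p = g(X)·P^{-2}, P = (g/K_p)^(1/2) = (3.262/0.000217)^(1/2) = 123 kPa.

P = 123 kPa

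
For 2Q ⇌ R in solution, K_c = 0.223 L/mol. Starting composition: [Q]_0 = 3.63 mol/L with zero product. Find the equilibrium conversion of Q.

X = 0.464

Let X = conversion of Q; extent ξ = 3.63X/2 mol/L.
Concentrations: [Q] = 3.63 − 3.63X; [R] = 1.81X.
K_c = [R] / ([Q]^2).
Equating to 0.223 L/mol: the physical root is X = 0.464.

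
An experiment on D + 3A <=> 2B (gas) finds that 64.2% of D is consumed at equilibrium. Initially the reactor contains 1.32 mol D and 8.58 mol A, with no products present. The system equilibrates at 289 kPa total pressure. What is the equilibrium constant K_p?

K_p = 2.23e-05 kPa^-2

Basis: 1.32 mol D initially; let X = conversion of D. Extent ξ = 1.32X.
Species balance: n_D = 1.32 − 1.32X; n_A = 8.58 − 3.96X; n_B = 2.64X.
Summing: n_T = 9.9 − 2.64X.
At X = 0.642: n_D = 0.473, n_A = 6.04, n_B = 1.69, n_T = 8.21.
p_i = (n_i/n_T)·P. K_p = p_B^2 / (p_D p_A^3) = 2.23e-05 kPa^-2.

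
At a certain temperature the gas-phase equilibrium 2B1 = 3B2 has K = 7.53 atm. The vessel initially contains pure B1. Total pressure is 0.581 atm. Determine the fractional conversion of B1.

Let X = conversion of B1 (basis 1 mol B1); extent of reaction ξ = 0.5X.
Mole table: n_B1 = 1 − X; n_B2 = 1.5X.
Total moles n_T = 1 + 0.5X.
y_i = n_i/n_T, p_i = y_i·P. K = p_B2^3 / (p_B1^2).
Setting this equal to 7.53 atm and taking the physical root (0 < X < 1) gives X = 0.728.

X = 0.728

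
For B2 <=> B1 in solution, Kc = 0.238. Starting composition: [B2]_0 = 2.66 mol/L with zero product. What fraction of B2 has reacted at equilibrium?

X = 0.192

Let X = conversion of B2; extent ξ = 2.66·X mol/L.
Concentrations: [B2] = 2.66 − 2.66X; [B1] = 2.66X.
Kc = [B1] / ([B2]).
This equals 0.238 at X = 0.192 (the root in 0 < X < 1).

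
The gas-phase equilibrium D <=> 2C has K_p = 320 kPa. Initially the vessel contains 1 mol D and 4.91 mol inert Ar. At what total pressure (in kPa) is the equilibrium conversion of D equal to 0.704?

P = 316 kPa

Take 1 mol D as basis and let X be its fractional conversion, so ξ = X.
At extent ξ: n_D = 1 − X; n_C = 2X; n_I = 4.91 (inert).
Total moles n_T = 5.91 + X.
K_p = p_C^2 / (p_D) with p_i = (n_i/n_T)·P.
At X = 0.704: the mole-fraction product g(X) = Π y_i^ν_i = 1.013. Since K_p = g(X)·P^{1}, P = (K_p/g)^(1/1) = (320/1.013)^(1/1) = 316 kPa.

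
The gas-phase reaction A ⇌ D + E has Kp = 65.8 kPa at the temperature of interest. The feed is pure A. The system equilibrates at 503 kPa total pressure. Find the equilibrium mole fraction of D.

y_D = 0.254

Basis: 1 mol A initially; let X = conversion of A. Extent ξ = X.
Species balance: n_A = 1 − X; n_D = X; n_E = X.
Total moles n_T = 1 + X.
Mole fractions y_i = n_i/n_T; Kp = p_D p_E / (p_A) with p_i = y_i·P.
Setting this equal to 65.8 kPa and taking the physical root (0 < X < 1) gives X = 0.340.
Then n_D = 0.34, n_T = 1.34, so y_D = 0.254.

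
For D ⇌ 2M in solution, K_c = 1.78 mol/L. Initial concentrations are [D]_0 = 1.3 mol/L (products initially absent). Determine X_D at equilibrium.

Let X = conversion of D; extent ξ = 1.3·X mol/L.
Concentrations: [D] = 1.3 − 1.3X; [M] = 2.6X.
K_c = [M]^2 / ([D]).
Solving K_c = 1.78 for X ∈ (0,1): X = 0.438.

X = 0.438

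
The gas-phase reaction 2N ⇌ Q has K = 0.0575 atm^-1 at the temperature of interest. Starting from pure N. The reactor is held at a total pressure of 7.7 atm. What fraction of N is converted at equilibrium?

X = 0.399

Basis: 1 mol N initially; let X = conversion of N. Extent ξ = 0.5X.
Moles: n_N = 1 − X; n_Q = 0.5X.
n_T = Σnᵢ = 1 − 0.5X.
Mole fractions y_i = n_i/n_T; K = p_Q / (p_N^2) with p_i = y_i·P.
Substituting and setting equal to 0.0575 atm^-1 gives a polynomial in X; the root in (0,1) is X = 0.399.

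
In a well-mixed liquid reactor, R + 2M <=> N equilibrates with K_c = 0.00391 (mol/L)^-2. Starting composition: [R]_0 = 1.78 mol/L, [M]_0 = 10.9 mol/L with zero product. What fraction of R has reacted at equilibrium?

Let X = conversion of R; extent ξ = 1.78·X mol/L.
Concentrations: [R] = 1.78 − 1.78X; [M] = 10.9 − 3.56X; [N] = 1.78X.
K_c = [N] / ([R] [M]^2).
Setting equal to 0.00391 and solving for X on (0,1) gives X = 0.278.

X = 0.278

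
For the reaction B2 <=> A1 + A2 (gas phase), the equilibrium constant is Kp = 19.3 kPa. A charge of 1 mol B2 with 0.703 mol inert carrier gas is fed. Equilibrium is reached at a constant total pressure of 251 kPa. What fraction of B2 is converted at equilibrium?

X = 0.325

Basis: 1 mol B2 initially; let X = conversion of B2. Extent ξ = X.
At extent ξ: n_B2 = 1 − X; n_A1 = X; n_A2 = X; n_I = 0.703 (inert).
Summing: n_T = 1.7 + X.
Mole fractions y_i = n_i/n_T; Kp = p_A1 p_A2 / (p_B2) with p_i = y_i·P.
Setting this equal to 19.3 kPa and taking the physical root (0 < X < 1) gives X = 0.325.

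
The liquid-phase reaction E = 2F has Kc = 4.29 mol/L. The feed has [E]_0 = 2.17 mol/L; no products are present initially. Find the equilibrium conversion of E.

Let X = conversion of E; extent ξ = 2.17·X mol/L.
Concentrations: [E] = 2.17 − 2.17X; [F] = 4.34X.
Kc = [F]^2 / ([E]).
Setting equal to 4.29 and solving for X on (0,1) gives X = 0.498.

X = 0.498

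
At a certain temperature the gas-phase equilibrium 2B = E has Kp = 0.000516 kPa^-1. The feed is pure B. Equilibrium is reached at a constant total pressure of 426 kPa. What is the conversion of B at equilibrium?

X = 0.271

Basis: 1 mol B initially; let X = conversion of B. Extent ξ = 0.5X.
Moles: n_B = 1 − X; n_E = 0.5X.
n_T = Σnᵢ = 1 − 0.5X.
With p_i = (n_i/n_T)P, Kp = p_E / (p_B^2).
This yields a degree-2 equation in X; solving on (0,1), X = 0.271.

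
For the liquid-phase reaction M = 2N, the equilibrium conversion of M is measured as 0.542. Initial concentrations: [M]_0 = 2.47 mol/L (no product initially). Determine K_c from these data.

Let X = conversion of M.
Concentrations: [M] = 2.47 − 2.47X; [N] = 4.94X.
At X = 0.542: [M] = 1.13, [N] = 2.68.
K_c = [N]^2 / ([M]) = 6.34 mol/L.

K_c = 6.34 mol/L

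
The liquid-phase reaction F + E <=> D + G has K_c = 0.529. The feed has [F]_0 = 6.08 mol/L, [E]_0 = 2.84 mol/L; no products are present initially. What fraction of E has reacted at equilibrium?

Let X = conversion of E; extent ξ = 2.84·X mol/L.
Concentrations: [F] = 6.08 − 2.84X; [E] = 2.84 − 2.84X; [D] = 2.84X; [G] = 2.84X.
K_c = [D] [G] / ([F] [E]).
Equating to 0.529: the physical root is X = 0.585.

X = 0.585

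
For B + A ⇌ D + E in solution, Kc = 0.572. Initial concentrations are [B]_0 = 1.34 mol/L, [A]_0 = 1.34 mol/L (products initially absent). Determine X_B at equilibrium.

X = 0.431

Let X = conversion of B; extent ξ = 1.34·X mol/L.
Concentrations: [B] = 1.34 − 1.34X; [A] = 1.34 − 1.34X; [D] = 1.34X; [E] = 1.34X.
Kc = [D] [E] / ([B] [A]).
Setting equal to 0.572 and solving for X on (0,1) gives X = 0.431.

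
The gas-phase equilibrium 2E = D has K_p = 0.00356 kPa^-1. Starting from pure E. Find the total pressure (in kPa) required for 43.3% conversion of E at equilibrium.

P = 148 kPa

Basis: 1 mol E initially; let X = conversion of E. Extent ξ = 0.5X.
At extent ξ: n_E = 1 − X; n_D = 0.5X.
Total moles n_T = 1 − 0.5X.
K_p = p_D / (p_E^2) with p_i = (n_i/n_T)·P.
At X = 0.433: the mole-fraction product g(X) = Π y_i^ν_i = 0.5276. Since K_p = g(X)·P^{-1}, P = (g/K_p)^(1/1) = (0.5276/0.00356)^(1/1) = 148 kPa.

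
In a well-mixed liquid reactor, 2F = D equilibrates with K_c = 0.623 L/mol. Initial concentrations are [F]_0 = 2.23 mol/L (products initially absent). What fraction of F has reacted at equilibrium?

Let X = conversion of F; extent ξ = 2.23X/2 mol/L.
Concentrations: [F] = 2.23 − 2.23X; [D] = 1.11X.
K_c = [D] / ([F]^2).
Setting equal to 0.623 and solving for X on (0,1) gives X = 0.554.

X = 0.554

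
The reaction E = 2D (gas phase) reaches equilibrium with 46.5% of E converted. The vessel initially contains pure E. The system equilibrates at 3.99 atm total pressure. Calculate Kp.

Kp = 4.4 atm

Let X = conversion of E (basis 1 mol E); extent of reaction ξ = X.
At extent ξ: n_E = 1 − X; n_D = 2X.
n_T = Σnᵢ = 1 + X.
At X = 0.465: n_E = 0.535, n_D = 0.93, n_T = 1.46.
p_i = (n_i/n_T)·P. Kp = p_D^2 / (p_E) = 4.4 atm.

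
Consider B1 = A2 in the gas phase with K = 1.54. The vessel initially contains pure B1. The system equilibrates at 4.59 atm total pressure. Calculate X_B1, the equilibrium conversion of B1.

Take 1 mol B1 as basis and let X be its fractional conversion, so ξ = X.
Mole table: n_B1 = 1 − X; n_A2 = X.
Since Δν = 0, n_T = 1 throughout.
y_i = n_i/n_T, p_i = y_i·P. K = p_A2 / (p_B1).
Equating to 1.54 and solving on 0 < X < 1: X = 0.606.

X = 0.606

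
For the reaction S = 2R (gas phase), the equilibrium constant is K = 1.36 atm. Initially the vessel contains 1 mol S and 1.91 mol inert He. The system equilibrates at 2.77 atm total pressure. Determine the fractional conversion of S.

X = 0.469

Let X = conversion of S (basis 1 mol S); extent of reaction ξ = X.
Species balance: n_S = 1 − X; n_R = 2X; n_I = 1.91 (inert).
Total moles n_T = 2.91 + X.
With p_i = (n_i/n_T)P, K = p_R^2 / (p_S).
Substituting and setting equal to 1.36 atm gives a polynomial in X; the root in (0,1) is X = 0.469.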